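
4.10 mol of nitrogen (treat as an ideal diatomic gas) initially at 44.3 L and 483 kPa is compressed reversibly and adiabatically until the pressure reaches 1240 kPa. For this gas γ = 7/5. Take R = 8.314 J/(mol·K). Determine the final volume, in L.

22.6 L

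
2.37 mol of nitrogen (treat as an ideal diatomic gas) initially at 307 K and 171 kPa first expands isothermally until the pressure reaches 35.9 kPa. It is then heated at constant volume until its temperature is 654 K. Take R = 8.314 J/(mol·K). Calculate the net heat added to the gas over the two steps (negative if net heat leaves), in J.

V₁ = nRT₁/P₁ = 2.37×8.314×307/171 = 35.4 L.
Step 1 — Isothermal: T stays 307 K; PV = const ⇒ V₂ = 169 L, P₂ = 35.9 kPa.
ΔU = 0 (ideal gas, T constant).
W = nRT ln(V₂/V₁) = 2.37×8.314×307×ln(4.76) = 9440 J.
Q = ΔU + W = 9440 J.
State after step 1: P = 35.9 kPa, V = 169 L, T = 307 K.
Step 2 — Isochoric: V stays 169 L; P/T = const ⇒ T₂ = 654 K, P₂ = 76.5 kPa.
W = 0 (no volume change).
ΔU = nCvΔT = 2.37×20.8×(654−307) = 17100 J.
Q = ΔU = 17100 J.
Net over both steps: W = 9440 J, Q = 26500 J, ΔU = 17100 J.

26500 J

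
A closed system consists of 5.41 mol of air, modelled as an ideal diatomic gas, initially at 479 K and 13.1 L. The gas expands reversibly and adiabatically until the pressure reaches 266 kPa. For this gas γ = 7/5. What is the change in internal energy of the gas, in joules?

-21900 J

P₁ = nRT₁/V₁ = 5.41×8.314×479/13.1 = 1640 kPa.
Adiabatic: T₂/T₁ = (P₂/P₁)^((γ−1)/γ) ⇒ T₂ = 479×(0.162)^0.286 = 285 K; V₂ = 48.1 L.
For an ideal gas ΔU = nCvΔT with Cv = (5/2)R = 20.8 J/(mol·K).
ΔU = 5.41×20.8×(285−479) = -21900 J.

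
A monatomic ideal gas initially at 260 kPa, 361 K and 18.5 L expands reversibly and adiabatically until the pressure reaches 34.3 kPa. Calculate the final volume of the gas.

62.4 L

Adiabatic: T₂/T₁ = (P₂/P₁)^((γ−1)/γ) ⇒ T₂ = 361×(0.132)^0.400 = 161 K; V₂ = 62.4 L.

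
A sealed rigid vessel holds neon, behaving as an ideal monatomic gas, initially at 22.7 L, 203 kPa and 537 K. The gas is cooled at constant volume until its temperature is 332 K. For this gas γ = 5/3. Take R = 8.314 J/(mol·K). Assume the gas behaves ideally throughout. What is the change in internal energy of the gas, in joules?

-2640 J

n = P₁V₁/(RT₁) = 203×22.7/(8.314×537) = 1.03 mol.
Isochoric: V stays 22.7 L; P/T = const ⇒ T₂ = 332 K, P₂ = 126 kPa.
For an ideal gas ΔU = nCvΔT with Cv = (3/2)R = 12.5 J/(mol·K).
ΔU = 1.03×12.5×(332−537) = -2640 J.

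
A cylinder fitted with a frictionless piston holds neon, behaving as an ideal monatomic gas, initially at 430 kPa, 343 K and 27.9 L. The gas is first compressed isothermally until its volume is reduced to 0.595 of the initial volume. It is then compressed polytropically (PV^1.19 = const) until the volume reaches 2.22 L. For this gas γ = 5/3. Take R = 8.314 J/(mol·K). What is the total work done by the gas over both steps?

-35600 J

n = P₁V₁/(RT₁) = 430×27.9/(8.314×343) = 4.21 mol.
Step 1 — Isothermal: T stays 343 K; PV = const ⇒ V₂ = 16.6 L, P₂ = 723 kPa.
ΔU = 0 (ideal gas, T constant).
W = nRT ln(V₂/V₁) = 4.21×8.314×343×ln(0.595) = -6230 J.
Q = ΔU + W = -6230 J.
State after step 1: P = 723 kPa, V = 16.6 L, T = 343 K.
Step 2 — Polytropic n=1.19: T₂ = T₁(V₁/V₂)^(n−1) = 343×(7.48)^0.19 = 503 K; P₂ = P₁(V₁/V₂)^n = 7920 kPa.
W = (P₁V₁−P₂V₂)/(n−1) = (723×16.6−7920×2.22)/0.19 = -29400 J.
ΔU = nCvΔT = 4.21×12.5×(503−343) = 8380 J.
Q = ΔU + W = -21000 J.
Net over both steps: W = -35600 J, Q = -27200 J, ΔU = 8380 J.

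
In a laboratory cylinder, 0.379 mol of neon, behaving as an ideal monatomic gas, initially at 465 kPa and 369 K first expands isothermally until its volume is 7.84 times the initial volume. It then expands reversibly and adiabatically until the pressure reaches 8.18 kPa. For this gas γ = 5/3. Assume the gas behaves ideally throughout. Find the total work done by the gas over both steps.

3350 J

V₁ = nRT₁/P₁ = 0.379×8.314×369/465 = 2.50 L.
Step 1 — Isothermal: T stays 369 K; PV = const ⇒ V₂ = 19.6 L, P₂ = 59.3 kPa.
ΔU = 0 (ideal gas, T constant).
W = nRT ln(V₂/V₁) = 0.379×8.314×369×ln(7.84) = 2390 J.
Q = ΔU + W = 2390 J.
State after step 1: P = 59.3 kPa, V = 19.6 L, T = 369 K.
Step 2 — Adiabatic: T₂/T₁ = (P₂/P₁)^((γ−1)/γ) ⇒ T₂ = 369×(0.138)^0.400 = 167 K; V₂ = 64.4 L.
ΔU = nCvΔT = 0.379×12.5×(167−369) = -954 J.
Q = 0 for an adiabatic process, so W = −ΔU = 954 J.
Net over both steps: W = 3350 J, Q = 2390 J, ΔU = -954 J.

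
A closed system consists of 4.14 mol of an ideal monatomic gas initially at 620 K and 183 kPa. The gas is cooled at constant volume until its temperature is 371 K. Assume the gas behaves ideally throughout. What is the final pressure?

V₁ = nRT₁/P₁ = 4.14×8.314×620/183 = 117 L.
Isochoric: V stays 117 L; P/T = const ⇒ T₂ = 371 K, P₂ = 110 kPa.

110 kPa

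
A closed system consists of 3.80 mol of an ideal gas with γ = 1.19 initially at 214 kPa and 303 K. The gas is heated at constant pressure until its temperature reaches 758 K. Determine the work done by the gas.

V₁ = nRT₁/P₁ = 3.80×8.314×303/214 = 44.7 L.
Isobaric: P stays 214 kPa; V/T = const ⇒ T₂ = 758 K, V₂ = 112 L.
W = PΔV = 214×(112−44.7) kPa·L = 14400 J.

14400 J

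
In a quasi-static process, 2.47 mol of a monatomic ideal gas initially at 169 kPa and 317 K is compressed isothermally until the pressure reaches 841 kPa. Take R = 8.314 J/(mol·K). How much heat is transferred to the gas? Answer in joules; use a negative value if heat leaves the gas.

-10400 J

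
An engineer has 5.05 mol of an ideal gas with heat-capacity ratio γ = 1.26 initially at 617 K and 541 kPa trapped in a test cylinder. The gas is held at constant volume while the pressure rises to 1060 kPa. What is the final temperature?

1210 K

V₁ = nRT₁/P₁ = 5.05×8.314×617/541 = 47.9 L.
Isochoric: V stays 47.9 L; P/T = const ⇒ T₂ = 1210 K, P₂ = 1060 kPa.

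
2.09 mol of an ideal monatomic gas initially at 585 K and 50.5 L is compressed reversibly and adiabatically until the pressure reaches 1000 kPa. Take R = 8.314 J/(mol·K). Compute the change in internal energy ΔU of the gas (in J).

13700 J

P₁ = nRT₁/V₁ = 2.09×8.314×585/50.5 = 201 kPa.
Adiabatic: T₂/T₁ = (P₂/P₁)^((γ−1)/γ) ⇒ T₂ = 585×(4.97)^0.400 = 1110 K; V₂ = 19.3 L.
For an ideal gas ΔU = nCvΔT with Cv = (3/2)R = 12.5 J/(mol·K).
ΔU = 2.09×12.5×(1110−585) = 13700 J.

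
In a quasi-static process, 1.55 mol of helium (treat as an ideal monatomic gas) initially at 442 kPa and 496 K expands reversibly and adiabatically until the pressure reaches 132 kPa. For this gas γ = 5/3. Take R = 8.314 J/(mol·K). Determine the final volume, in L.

29.9 L

V₁ = nRT₁/P₁ = 1.55×8.314×496/442 = 14.5 L.
Adiabatic: T₂/T₁ = (P₂/P₁)^((γ−1)/γ) ⇒ T₂ = 496×(0.299)^0.400 = 306 K; V₂ = 29.9 L.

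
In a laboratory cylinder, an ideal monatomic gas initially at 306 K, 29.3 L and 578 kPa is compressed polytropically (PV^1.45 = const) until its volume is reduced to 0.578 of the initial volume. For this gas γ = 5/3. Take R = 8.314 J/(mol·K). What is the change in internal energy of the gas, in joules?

n = P₁V₁/(RT₁) = 578×29.3/(8.314×306) = 6.66 mol.
Polytropic n=1.45: T₂ = T₁(V₁/V₂)^(n−1) = 306×(1.73)^0.45 = 392 K; P₂ = P₁(V₁/V₂)^n = 1280 kPa.
For an ideal gas ΔU = nCvΔT with Cv = (3/2)R = 12.5 J/(mol·K).
ΔU = 6.66×12.5×(392−306) = 7110 J.

7110 J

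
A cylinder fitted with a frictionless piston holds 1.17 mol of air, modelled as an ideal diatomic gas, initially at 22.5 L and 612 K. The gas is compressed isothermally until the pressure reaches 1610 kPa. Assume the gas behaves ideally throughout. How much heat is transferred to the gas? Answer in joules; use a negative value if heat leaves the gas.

P₁ = nRT₁/V₁ = 1.17×8.314×612/22.5 = 265 kPa.
Isothermal: T stays 612 K; PV = const ⇒ V₂ = 3.70 L, P₂ = 1610 kPa.
ΔU = 0 (ideal gas, T constant).
W = nRT ln(V₂/V₁) = 1.17×8.314×612×ln(0.164) = -10800 J.
Q = ΔU + W = -10800 J.

-10800 J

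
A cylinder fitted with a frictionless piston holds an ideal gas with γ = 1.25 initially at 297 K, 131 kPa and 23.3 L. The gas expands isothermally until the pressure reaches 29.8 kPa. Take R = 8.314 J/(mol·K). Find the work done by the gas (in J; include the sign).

4520 J

n = P₁V₁/(RT₁) = 131×23.3/(8.314×297) = 1.24 mol.
Isothermal: T stays 297 K; PV = const ⇒ V₂ = 102 L, P₂ = 29.8 kPa.
W = nRT ln(V₂/V₁) = 1.24×8.314×297×ln(4.40) = 4520 J.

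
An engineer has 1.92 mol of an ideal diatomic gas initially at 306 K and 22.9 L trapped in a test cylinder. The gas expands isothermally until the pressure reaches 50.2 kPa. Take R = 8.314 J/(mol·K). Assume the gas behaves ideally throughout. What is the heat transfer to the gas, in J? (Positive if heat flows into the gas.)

P₁ = nRT₁/V₁ = 1.92×8.314×306/22.9 = 213 kPa.
Isothermal: T stays 306 K; PV = const ⇒ V₂ = 97.3 L, P₂ = 50.2 kPa.
ΔU = 0 (ideal gas, T constant).
W = nRT ln(V₂/V₁) = 1.92×8.314×306×ln(4.25) = 7070 J.
Q = ΔU + W = 7070 J.

7070 J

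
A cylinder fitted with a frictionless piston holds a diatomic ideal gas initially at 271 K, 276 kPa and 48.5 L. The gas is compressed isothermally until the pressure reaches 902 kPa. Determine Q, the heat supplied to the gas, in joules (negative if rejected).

-15900 J

n = P₁V₁/(RT₁) = 276×48.5/(8.314×271) = 5.94 mol.
Isothermal: T stays 271 K; PV = const ⇒ V₂ = 14.8 L, P₂ = 902 kPa.
ΔU = 0 (ideal gas, T constant).
W = nRT ln(V₂/V₁) = 5.94×8.314×271×ln(0.306) = -15900 J.
Q = ΔU + W = -15900 J.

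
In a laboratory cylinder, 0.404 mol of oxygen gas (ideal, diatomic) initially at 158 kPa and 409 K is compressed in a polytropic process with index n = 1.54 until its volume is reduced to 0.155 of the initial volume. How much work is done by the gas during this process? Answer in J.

V₁ = nRT₁/P₁ = 0.404×8.314×409/158 = 8.69 L.
Polytropic n=1.54: T₂ = T₁(V₁/V₂)^(n−1) = 409×(6.45)^0.54 = 1120 K; P₂ = P₁(V₁/V₂)^n = 2790 kPa.
W = (P₁V₁−P₂V₂)/(n−1) = (158×8.69−2790×1.35)/0.54 = -4420 J.

-4420 J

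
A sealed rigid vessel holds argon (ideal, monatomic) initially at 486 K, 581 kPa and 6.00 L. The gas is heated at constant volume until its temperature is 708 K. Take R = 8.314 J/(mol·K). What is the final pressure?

846 kPa

Isochoric: V stays 6.00 L; P/T = const ⇒ T₂ = 708 K, P₂ = 846 kPa.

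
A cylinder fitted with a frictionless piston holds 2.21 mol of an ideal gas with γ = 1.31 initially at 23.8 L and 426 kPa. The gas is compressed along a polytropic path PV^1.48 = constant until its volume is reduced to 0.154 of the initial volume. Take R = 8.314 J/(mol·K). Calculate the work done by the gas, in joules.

-30700 J

T₁ = P₁V₁/(nR) = 426×23.8/(2.21×8.314) = 552 K.
Polytropic n=1.48: T₂ = T₁(V₁/V₂)^(n−1) = 552×(6.49)^0.48 = 1350 K; P₂ = P₁(V₁/V₂)^n = 6790 kPa.
W = (P₁V₁−P₂V₂)/(n−1) = (426×23.8−6790×3.67)/0.48 = -30700 J.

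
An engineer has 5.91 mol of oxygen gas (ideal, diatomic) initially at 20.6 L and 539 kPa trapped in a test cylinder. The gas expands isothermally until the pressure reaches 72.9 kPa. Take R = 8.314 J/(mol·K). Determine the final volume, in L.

T₁ = P₁V₁/(nR) = 539×20.6/(5.91×8.314) = 226 K.
Isothermal: T stays 226 K; PV = const ⇒ V₂ = 152 L, P₂ = 72.9 kPa.

152 L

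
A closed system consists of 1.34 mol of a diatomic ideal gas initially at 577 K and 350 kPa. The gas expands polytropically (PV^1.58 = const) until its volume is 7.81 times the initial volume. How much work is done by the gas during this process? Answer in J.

V₁ = nRT₁/P₁ = 1.34×8.314×577/350 = 18.4 L.
Polytropic n=1.58: T₂ = T₁(V₁/V₂)^(n−1) = 577×(0.128)^0.58 = 175 K; P₂ = P₁(V₁/V₂)^n = 13.6 kPa.
W = (P₁V₁−P₂V₂)/(n−1) = (350×18.4−13.6×143)/0.58 = 7720 J.

7720 J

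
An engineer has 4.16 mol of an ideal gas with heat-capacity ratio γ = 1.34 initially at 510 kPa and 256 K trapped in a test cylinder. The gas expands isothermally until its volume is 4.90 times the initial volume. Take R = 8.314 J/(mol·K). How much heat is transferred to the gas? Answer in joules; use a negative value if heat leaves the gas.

V₁ = nRT₁/P₁ = 4.16×8.314×256/510 = 17.4 L.
Isothermal: T stays 256 K; PV = const ⇒ V₂ = 85.1 L, P₂ = 104 kPa.
ΔU = 0 (ideal gas, T constant).
W = nRT ln(V₂/V₁) = 4.16×8.314×256×ln(4.90) = 14100 J.
Q = ΔU + W = 14100 J.

14100 J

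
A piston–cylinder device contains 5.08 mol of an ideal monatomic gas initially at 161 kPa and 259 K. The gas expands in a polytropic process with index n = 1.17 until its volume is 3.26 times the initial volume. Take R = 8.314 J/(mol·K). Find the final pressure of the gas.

40.4 kPa

V₁ = nRT₁/P₁ = 5.08×8.314×259/161 = 67.9 L.
Polytropic n=1.17: T₂ = T₁(V₁/V₂)^(n−1) = 259×(0.307)^0.17 = 212 K; P₂ = P₁(V₁/V₂)^n = 40.4 kPa.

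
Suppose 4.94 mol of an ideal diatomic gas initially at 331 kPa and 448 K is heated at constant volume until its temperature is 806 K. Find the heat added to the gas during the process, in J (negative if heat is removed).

36800 J

V₁ = nRT₁/P₁ = 4.94×8.314×448/331 = 55.6 L.
Isochoric: V stays 55.6 L; P/T = const ⇒ T₂ = 806 K, P₂ = 596 kPa.
W = 0 (no volume change).
ΔU = nCvΔT = 4.94×20.8×(806−448) = 36800 J.
Q = ΔU = 36800 J.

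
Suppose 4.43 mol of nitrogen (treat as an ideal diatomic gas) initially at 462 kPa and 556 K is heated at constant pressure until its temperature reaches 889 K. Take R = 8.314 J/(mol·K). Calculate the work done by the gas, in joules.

12300 J

V₁ = nRT₁/P₁ = 4.43×8.314×556/462 = 44.3 L.
Isobaric: P stays 462 kPa; V/T = const ⇒ T₂ = 889 K, V₂ = 70.9 L.
W = PΔV = 462×(70.9−44.3) kPa·L = 12300 J.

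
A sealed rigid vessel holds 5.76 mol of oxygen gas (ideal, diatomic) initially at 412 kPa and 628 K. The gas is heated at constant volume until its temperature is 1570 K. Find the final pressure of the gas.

1030 kPa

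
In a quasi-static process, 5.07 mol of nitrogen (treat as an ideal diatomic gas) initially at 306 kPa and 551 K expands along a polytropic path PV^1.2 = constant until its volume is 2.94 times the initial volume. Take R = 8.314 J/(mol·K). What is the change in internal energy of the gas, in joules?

-11300 J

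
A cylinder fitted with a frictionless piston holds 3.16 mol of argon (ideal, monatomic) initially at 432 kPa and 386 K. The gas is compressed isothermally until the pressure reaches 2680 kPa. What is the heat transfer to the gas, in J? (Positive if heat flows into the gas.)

V₁ = nRT₁/P₁ = 3.16×8.314×386/432 = 23.5 L.
Isothermal: T stays 386 K; PV = const ⇒ V₂ = 3.78 L, P₂ = 2680 kPa.
ΔU = 0 (ideal gas, T constant).
W = nRT ln(V₂/V₁) = 3.16×8.314×386×ln(0.161) = -18500 J.
Q = ΔU + W = -18500 J.

-18500 J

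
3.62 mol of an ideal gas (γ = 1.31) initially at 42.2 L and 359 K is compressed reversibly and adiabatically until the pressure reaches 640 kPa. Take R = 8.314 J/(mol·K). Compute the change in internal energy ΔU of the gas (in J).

8440 J

P₁ = nRT₁/V₁ = 3.62×8.314×359/42.2 = 256 kPa.
Adiabatic: T₂/T₁ = (P₂/P₁)^((γ−1)/γ) ⇒ T₂ = 359×(2.50)^0.237 = 446 K; V₂ = 21.0 L.
For an ideal gas ΔU = nCvΔT with Cv = R/(γ−1) = 26.8 J/(mol·K).
ΔU = 3.62×26.8×(446−359) = 8440 J.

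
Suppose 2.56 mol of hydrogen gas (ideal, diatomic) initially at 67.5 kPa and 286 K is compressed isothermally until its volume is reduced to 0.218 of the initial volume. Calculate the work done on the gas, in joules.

9270 J

V₁ = nRT₁/P₁ = 2.56×8.314×286/67.5 = 90.2 L.
Isothermal: T stays 286 K; PV = const ⇒ V₂ = 19.7 L, P₂ = 310 kPa.
W = nRT ln(V₂/V₁) = 2.56×8.314×286×ln(0.218) = -9270 J.
Work done on the gas = −W_by = 9270 J.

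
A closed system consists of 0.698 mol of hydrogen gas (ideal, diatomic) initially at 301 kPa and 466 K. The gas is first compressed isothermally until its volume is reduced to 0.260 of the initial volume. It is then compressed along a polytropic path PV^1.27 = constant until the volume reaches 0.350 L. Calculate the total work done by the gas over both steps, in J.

V₁ = nRT₁/P₁ = 0.698×8.314×466/301 = 8.98 L.
Step 1 — Isothermal: T stays 466 K; PV = const ⇒ V₂ = 2.34 L, P₂ = 1160 kPa.
ΔU = 0 (ideal gas, T constant).
W = nRT ln(V₂/V₁) = 0.698×8.314×466×ln(0.260) = -3640 J.
Q = ΔU + W = -3640 J.
State after step 1: P = 1160 kPa, V = 2.34 L, T = 466 K.
Step 2 — Polytropic n=1.27: T₂ = T₁(V₁/V₂)^(n−1) = 466×(6.67)^0.27 = 778 K; P₂ = P₁(V₁/V₂)^n = 12900 kPa.
W = (P₁V₁−P₂V₂)/(n−1) = (1160×2.34−12900×0.350)/0.27 = -6710 J.
ΔU = nCvΔT = 0.698×20.8×(778−466) = 4530 J.
Q = ΔU + W = -2180 J.
Net over both steps: W = -10300 J, Q = -5820 J, ΔU = 4530 J.

-10300 J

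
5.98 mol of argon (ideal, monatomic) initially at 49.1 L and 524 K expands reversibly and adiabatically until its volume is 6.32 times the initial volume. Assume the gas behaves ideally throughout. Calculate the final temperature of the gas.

153 K

P₁ = nRT₁/V₁ = 5.98×8.314×524/49.1 = 531 kPa.
Adiabatic: TV^(γ−1) = const ⇒ T₂ = 524×(0.158)^0.667 = 153 K; PV^γ = const ⇒ P₂ = 24.6 kPa.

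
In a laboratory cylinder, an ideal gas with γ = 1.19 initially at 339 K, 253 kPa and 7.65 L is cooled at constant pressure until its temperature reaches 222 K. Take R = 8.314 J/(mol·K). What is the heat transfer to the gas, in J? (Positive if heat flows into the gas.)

-4180 J

n = P₁V₁/(RT₁) = 253×7.65/(8.314×339) = 0.687 mol.
Isobaric: P stays 253 kPa; V/T = const ⇒ T₂ = 222 K, V₂ = 5.01 L.
W = PΔV = 253×(5.01−7.65) kPa·L = -668 J.
ΔU = nCvΔT = 0.687×43.8×(222−339) = -3520 J.
Q = ΔU + W = nCpΔT = -4180 J.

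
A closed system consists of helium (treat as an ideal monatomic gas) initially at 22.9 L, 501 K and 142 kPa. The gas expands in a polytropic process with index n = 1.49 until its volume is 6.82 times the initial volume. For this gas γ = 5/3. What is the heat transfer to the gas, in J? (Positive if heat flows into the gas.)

n = P₁V₁/(RT₁) = 142×22.9/(8.314×501) = 0.781 mol.
Polytropic n=1.49: T₂ = T₁(V₁/V₂)^(n−1) = 501×(0.147)^0.49 = 196 K; P₂ = P₁(V₁/V₂)^n = 8.13 kPa.
W = (P₁V₁−P₂V₂)/(n−1) = (142×22.9−8.13×156)/0.49 = 4050 J.
ΔU = nCvΔT = 0.781×12.5×(196−501) = -2970 J.
Q = ΔU + W = 1070 J.

1070 J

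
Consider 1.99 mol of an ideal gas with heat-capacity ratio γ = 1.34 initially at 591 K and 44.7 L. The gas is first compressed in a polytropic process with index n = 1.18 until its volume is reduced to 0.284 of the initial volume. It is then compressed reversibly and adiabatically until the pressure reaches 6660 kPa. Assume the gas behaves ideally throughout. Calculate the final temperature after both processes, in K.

P₁ = nRT₁/V₁ = 1.99×8.314×591/44.7 = 219 kPa.
Step 1 — Polytropic n=1.18: T₂ = T₁(V₁/V₂)^(n−1) = 591×(3.52)^0.18 = 741 K; P₂ = P₁(V₁/V₂)^n = 966 kPa.
W = (P₁V₁−P₂V₂)/(n−1) = (219×44.7−966×12.7)/0.18 = -13800 J.
ΔU = nCvΔT = 1.99×24.5×(741−591) = 7310 J.
Q = ΔU + W = -6500 J.
State after step 1: P = 966 kPa, V = 12.7 L, T = 741 K.
Step 2 — Adiabatic: T₂/T₁ = (P₂/P₁)^((γ−1)/γ) ⇒ T₂ = 741×(6.89)^0.254 = 1210 K; V₂ = 3.01 L.
ΔU = nCvΔT = 1.99×24.5×(1210−741) = 22800 J.
Q = 0 for an adiabatic process, so W = −ΔU = -22800 J.
Net over both steps: W = -36600 J, Q = -6500 J, ΔU = 30100 J.

1210 K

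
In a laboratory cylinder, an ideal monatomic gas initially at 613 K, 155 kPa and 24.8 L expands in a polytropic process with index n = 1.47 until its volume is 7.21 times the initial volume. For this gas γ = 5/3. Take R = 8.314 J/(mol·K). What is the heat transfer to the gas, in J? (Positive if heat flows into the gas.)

n = P₁V₁/(RT₁) = 155×24.8/(8.314×613) = 0.754 mol.
Polytropic n=1.47: T₂ = T₁(V₁/V₂)^(n−1) = 613×(0.139)^0.47 = 242 K; P₂ = P₁(V₁/V₂)^n = 8.50 kPa.
W = (P₁V₁−P₂V₂)/(n−1) = (155×24.8−8.50×179)/0.47 = 4950 J.
ΔU = nCvΔT = 0.754×12.5×(242−613) = -3490 J.
Q = ΔU + W = 1460 J.

1460 J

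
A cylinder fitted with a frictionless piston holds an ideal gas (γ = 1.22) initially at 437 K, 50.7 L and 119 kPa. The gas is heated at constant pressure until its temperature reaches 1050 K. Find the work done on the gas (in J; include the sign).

n = P₁V₁/(RT₁) = 119×50.7/(8.314×437) = 1.66 mol.
Isobaric: P stays 119 kPa; V/T = const ⇒ T₂ = 1050 K, V₂ = 122 L.
W = PΔV = 119×(122−50.7) kPa·L = 8460 J.
Work done on the gas = −W_by = -8460 J.

-8460 J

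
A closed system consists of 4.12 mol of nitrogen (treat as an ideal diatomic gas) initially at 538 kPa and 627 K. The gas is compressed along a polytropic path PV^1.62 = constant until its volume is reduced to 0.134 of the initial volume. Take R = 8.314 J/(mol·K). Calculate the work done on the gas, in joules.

V₁ = nRT₁/P₁ = 4.12×8.314×627/538 = 39.9 L.
Polytropic n=1.62: T₂ = T₁(V₁/V₂)^(n−1) = 627×(7.46)^0.62 = 2180 K; P₂ = P₁(V₁/V₂)^n = 14000 kPa.
W = (P₁V₁−P₂V₂)/(n−1) = (538×39.9−14000×5.35)/0.62 = -85800 J.
Work done on the gas = −W_by = 85800 J.

85800 J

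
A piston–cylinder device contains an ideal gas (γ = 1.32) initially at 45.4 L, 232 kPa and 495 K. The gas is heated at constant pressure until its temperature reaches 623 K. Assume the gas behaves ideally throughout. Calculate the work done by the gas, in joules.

n = P₁V₁/(RT₁) = 232×45.4/(8.314×495) = 2.56 mol.
Isobaric: P stays 232 kPa; V/T = const ⇒ T₂ = 623 K, V₂ = 57.1 L.
W = PΔV = 232×(57.1−45.4) kPa·L = 2720 J.

2720 J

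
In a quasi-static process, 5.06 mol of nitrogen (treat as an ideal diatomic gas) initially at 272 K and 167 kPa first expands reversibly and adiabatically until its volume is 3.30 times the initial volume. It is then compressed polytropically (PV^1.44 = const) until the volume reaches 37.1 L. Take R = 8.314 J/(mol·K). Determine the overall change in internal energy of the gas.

10700 J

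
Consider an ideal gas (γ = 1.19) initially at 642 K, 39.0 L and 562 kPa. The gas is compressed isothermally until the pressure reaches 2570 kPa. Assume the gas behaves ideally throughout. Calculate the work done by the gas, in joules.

n = P₁V₁/(RT₁) = 562×39.0/(8.314×642) = 4.11 mol.
Isothermal: T stays 642 K; PV = const ⇒ V₂ = 8.53 L, P₂ = 2570 kPa.
W = nRT ln(V₂/V₁) = 4.11×8.314×642×ln(0.219) = -33300 J.

-33300 J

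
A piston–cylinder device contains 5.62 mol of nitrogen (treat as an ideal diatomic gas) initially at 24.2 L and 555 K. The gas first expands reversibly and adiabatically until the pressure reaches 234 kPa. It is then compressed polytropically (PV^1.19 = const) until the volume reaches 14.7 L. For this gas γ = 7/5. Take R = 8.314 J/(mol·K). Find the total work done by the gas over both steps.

-8200 J

P₁ = nRT₁/V₁ = 5.62×8.314×555/24.2 = 1070 kPa.
Step 1 — Adiabatic: T₂/T₁ = (P₂/P₁)^((γ−1)/γ) ⇒ T₂ = 555×(0.218)^0.286 = 359 K; V₂ = 71.7 L.
ΔU = nCvΔT = 5.62×20.8×(359−555) = -22900 J.
Q = 0 for an adiabatic process, so W = −ΔU = 22900 J.
State after step 1: P = 234 kPa, V = 71.7 L, T = 359 K.
Step 2 — Polytropic n=1.19: T₂ = T₁(V₁/V₂)^(n−1) = 359×(4.88)^0.19 = 486 K; P₂ = P₁(V₁/V₂)^n = 1540 kPa.
W = (P₁V₁−P₂V₂)/(n−1) = (234×71.7−1540×14.7)/0.19 = -31100 J.
ΔU = nCvΔT = 5.62×20.8×(486−359) = 14800 J.
Q = ΔU + W = -16300 J.
Net over both steps: W = -8200 J, Q = -16300 J, ΔU = -8100 J.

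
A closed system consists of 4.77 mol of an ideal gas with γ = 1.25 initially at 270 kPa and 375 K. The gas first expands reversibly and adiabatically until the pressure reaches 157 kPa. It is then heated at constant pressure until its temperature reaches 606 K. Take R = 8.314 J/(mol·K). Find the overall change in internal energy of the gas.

V₁ = nRT₁/P₁ = 4.77×8.314×375/270 = 55.1 L.
Step 1 — Adiabatic: T₂/T₁ = (P₂/P₁)^((γ−1)/γ) ⇒ T₂ = 375×(0.581)^0.200 = 336 K; V₂ = 85.0 L.
ΔU = nCvΔT = 4.77×33.3×(336−375) = -6110 J.
Q = 0 for an adiabatic process, so W = −ΔU = 6110 J.
State after step 1: P = 157 kPa, V = 85.0 L, T = 336 K.
Step 2 — Isobaric: P stays 157 kPa; V/T = const ⇒ T₂ = 606 K, V₂ = 153 L.
W = PΔV = 157×(153−85.0) kPa·L = 10700 J.
ΔU = nCvΔT = 4.77×33.3×(606−336) = 42800 J.
Q = ΔU + W = nCpΔT = 53400 J.
Net over both steps: W = 16800 J, Q = 53400 J, ΔU = 36600 J.

36600 J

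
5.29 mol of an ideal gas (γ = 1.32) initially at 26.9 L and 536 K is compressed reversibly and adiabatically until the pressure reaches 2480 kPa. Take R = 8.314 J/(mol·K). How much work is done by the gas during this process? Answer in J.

P₁ = nRT₁/V₁ = 5.29×8.314×536/26.9 = 876 kPa.
Adiabatic: T₂/T₁ = (P₂/P₁)^((γ−1)/γ) ⇒ T₂ = 536×(2.83)^0.242 = 690 K; V₂ = 12.2 L.
ΔU = nCvΔT = 5.29×26.0×(690−536) = 21100 J.
Q = 0 for an adiabatic process, so W = −ΔU = -21100 J.

-21100 J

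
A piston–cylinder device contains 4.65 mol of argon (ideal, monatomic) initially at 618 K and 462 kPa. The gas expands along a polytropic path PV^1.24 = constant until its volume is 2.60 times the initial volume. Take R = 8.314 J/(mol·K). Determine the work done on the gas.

-20400 J

V₁ = nRT₁/P₁ = 4.65×8.314×618/462 = 51.7 L.
Polytropic n=1.24: T₂ = T₁(V₁/V₂)^(n−1) = 618×(0.385)^0.24 = 491 K; P₂ = P₁(V₁/V₂)^n = 141 kPa.
W = (P₁V₁−P₂V₂)/(n−1) = (462×51.7−141×134)/0.24 = 20400 J.
Work done on the gas = −W_by = -20400 J.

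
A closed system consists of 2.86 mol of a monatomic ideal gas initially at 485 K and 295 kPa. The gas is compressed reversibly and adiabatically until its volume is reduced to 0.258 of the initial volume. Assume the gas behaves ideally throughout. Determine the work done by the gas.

V₁ = nRT₁/P₁ = 2.86×8.314×485/295 = 39.1 L.
Adiabatic: TV^(γ−1) = const ⇒ T₂ = 485×(3.88)^0.667 = 1200 K; PV^γ = const ⇒ P₂ = 2820 kPa.
ΔU = nCvΔT = 2.86×12.5×(1200−485) = 25400 J.
Q = 0 for an adiabatic process, so W = −ΔU = -25400 J.

-25400 J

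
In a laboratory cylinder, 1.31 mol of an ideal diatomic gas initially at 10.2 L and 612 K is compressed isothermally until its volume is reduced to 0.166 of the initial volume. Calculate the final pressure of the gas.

3940 kPa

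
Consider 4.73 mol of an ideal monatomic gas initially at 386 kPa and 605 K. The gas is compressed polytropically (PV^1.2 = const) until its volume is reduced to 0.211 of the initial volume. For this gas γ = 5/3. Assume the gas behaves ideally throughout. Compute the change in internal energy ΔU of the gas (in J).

13000 J

V₁ = nRT₁/P₁ = 4.73×8.314×605/386 = 61.6 L.
Polytropic n=1.2: T₂ = T₁(V₁/V₂)^(n−1) = 605×(4.74)^0.20 = 826 K; P₂ = P₁(V₁/V₂)^n = 2500 kPa.
For an ideal gas ΔU = nCvΔT with Cv = (3/2)R = 12.5 J/(mol·K).
ΔU = 4.73×12.5×(826−605) = 13000 J.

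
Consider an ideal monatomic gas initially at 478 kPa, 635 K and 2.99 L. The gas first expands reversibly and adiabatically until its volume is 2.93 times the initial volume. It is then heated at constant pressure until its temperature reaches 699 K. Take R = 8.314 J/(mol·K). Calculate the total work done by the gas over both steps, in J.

1970 J

n = P₁V₁/(RT₁) = 478×2.99/(8.314×635) = 0.271 mol.
Step 1 — Adiabatic: TV^(γ−1) = const ⇒ T₂ = 635×(0.341)^0.667 = 310 K; PV^γ = const ⇒ P₂ = 79.7 kPa.
ΔU = nCvΔT = 0.271×12.5×(310−635) = -1100 J.
Q = 0 for an adiabatic process, so W = −ΔU = 1100 J.
State after step 1: P = 79.7 kPa, V = 8.76 L, T = 310 K.
Step 2 — Isobaric: P stays 79.7 kPa; V/T = const ⇒ T₂ = 699 K, V₂ = 19.7 L.
W = PΔV = 79.7×(19.7−8.76) kPa·L = 875 J.
ΔU = nCvΔT = 0.271×12.5×(699−310) = 1310 J.
Q = ΔU + W = nCpΔT = 2190 J.
Net over both steps: W = 1970 J, Q = 2190 J, ΔU = 216 J.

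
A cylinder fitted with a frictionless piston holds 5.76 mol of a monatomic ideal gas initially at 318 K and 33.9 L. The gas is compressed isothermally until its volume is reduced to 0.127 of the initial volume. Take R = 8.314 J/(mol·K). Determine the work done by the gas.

-31400 J

P₁ = nRT₁/V₁ = 5.76×8.314×318/33.9 = 449 kPa.
Isothermal: T stays 318 K; PV = const ⇒ V₂ = 4.31 L, P₂ = 3540 kPa.
W = nRT ln(V₂/V₁) = 5.76×8.314×318×ln(0.127) = -31400 J.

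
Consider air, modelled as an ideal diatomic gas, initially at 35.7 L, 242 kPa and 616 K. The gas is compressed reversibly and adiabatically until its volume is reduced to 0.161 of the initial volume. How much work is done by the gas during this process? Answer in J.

n = P₁V₁/(RT₁) = 242×35.7/(8.314×616) = 1.69 mol.
Adiabatic: TV^(γ−1) = const ⇒ T₂ = 616×(6.21)^0.400 = 1280 K; PV^γ = const ⇒ P₂ = 3120 kPa.
ΔU = nCvΔT = 1.69×20.8×(1280−616) = 23200 J.
Q = 0 for an adiabatic process, so W = −ΔU = -23200 J.

-23200 J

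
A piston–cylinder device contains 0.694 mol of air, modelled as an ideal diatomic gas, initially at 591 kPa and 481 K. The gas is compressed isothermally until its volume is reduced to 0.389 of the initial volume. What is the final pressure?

V₁ = nRT₁/P₁ = 0.694×8.314×481/591 = 4.70 L.
Isothermal: T stays 481 K; PV = const ⇒ V₂ = 1.83 L, P₂ = 1520 kPa.

1520 kPa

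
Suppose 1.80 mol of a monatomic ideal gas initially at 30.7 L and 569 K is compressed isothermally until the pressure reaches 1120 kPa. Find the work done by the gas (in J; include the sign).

P₁ = nRT₁/V₁ = 1.80×8.314×569/30.7 = 277 kPa.
Isothermal: T stays 569 K; PV = const ⇒ V₂ = 7.60 L, P₂ = 1120 kPa.
W = nRT ln(V₂/V₁) = 1.80×8.314×569×ln(0.248) = -11900 J.

-11900 J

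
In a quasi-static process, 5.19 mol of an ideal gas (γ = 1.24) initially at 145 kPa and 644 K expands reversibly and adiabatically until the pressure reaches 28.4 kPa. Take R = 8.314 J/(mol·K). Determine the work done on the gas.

V₁ = nRT₁/P₁ = 5.19×8.314×644/145 = 192 L.
Adiabatic: T₂/T₁ = (P₂/P₁)^((γ−1)/γ) ⇒ T₂ = 644×(0.196)^0.194 = 470 K; V₂ = 714 L.
ΔU = nCvΔT = 5.19×34.6×(470−644) = -31300 J.
Q = 0 for an adiabatic process, so W = −ΔU = 31300 J.
Work done on the gas = −W_by = -31300 J.

-31300 J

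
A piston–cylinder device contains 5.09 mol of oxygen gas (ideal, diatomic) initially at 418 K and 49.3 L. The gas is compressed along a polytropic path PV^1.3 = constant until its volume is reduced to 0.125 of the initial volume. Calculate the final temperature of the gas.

780 K

P₁ = nRT₁/V₁ = 5.09×8.314×418/49.3 = 359 kPa.
Polytropic n=1.3: T₂ = T₁(V₁/V₂)^(n−1) = 418×(8.00)^0.30 = 780 K; P₂ = P₁(V₁/V₂)^n = 5360 kPa.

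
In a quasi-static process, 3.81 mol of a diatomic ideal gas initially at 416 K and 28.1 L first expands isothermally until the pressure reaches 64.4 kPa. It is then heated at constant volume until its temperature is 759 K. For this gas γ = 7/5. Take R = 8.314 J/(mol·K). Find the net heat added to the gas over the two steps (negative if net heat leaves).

P₁ = nRT₁/V₁ = 3.81×8.314×416/28.1 = 469 kPa.
Step 1 — Isothermal: T stays 416 K; PV = const ⇒ V₂ = 205 L, P₂ = 64.4 kPa.
ΔU = 0 (ideal gas, T constant).
W = nRT ln(V₂/V₁) = 3.81×8.314×416×ln(7.28) = 26200 J.
Q = ΔU + W = 26200 J.
State after step 1: P = 64.4 kPa, V = 205 L, T = 416 K.
Step 2 — Isochoric: V stays 205 L; P/T = const ⇒ T₂ = 759 K, P₂ = 117 kPa.
W = 0 (no volume change).
ΔU = nCvΔT = 3.81×20.8×(759−416) = 27200 J.
Q = ΔU = 27200 J.
Net over both steps: W = 26200 J, Q = 53300 J, ΔU = 27200 J.

53300 J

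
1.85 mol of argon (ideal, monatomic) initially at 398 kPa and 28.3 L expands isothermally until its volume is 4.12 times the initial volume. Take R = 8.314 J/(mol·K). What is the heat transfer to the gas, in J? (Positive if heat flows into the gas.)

T₁ = P₁V₁/(nR) = 398×28.3/(1.85×8.314) = 732 K.
Isothermal: T stays 732 K; PV = const ⇒ V₂ = 117 L, P₂ = 96.6 kPa.
ΔU = 0 (ideal gas, T constant).
W = nRT ln(V₂/V₁) = 1.85×8.314×732×ln(4.12) = 15900 J.
Q = ΔU + W = 15900 J.

15900 J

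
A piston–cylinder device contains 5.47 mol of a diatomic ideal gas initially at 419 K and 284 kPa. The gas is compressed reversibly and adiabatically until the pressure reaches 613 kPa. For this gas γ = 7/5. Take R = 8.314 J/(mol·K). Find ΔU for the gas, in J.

11700 J

V₁ = nRT₁/P₁ = 5.47×8.314×419/284 = 67.1 L.
Adiabatic: T₂/T₁ = (P₂/P₁)^((γ−1)/γ) ⇒ T₂ = 419×(2.16)^0.286 = 522 K; V₂ = 38.7 L.
For an ideal gas ΔU = nCvΔT with Cv = (5/2)R = 20.8 J/(mol·K).
ΔU = 5.47×20.8×(522−419) = 11700 J.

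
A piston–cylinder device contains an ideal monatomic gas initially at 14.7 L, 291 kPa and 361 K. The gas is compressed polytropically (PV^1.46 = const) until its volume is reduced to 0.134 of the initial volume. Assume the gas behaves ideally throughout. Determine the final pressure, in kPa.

5470 kPa

Polytropic n=1.46: T₂ = T₁(V₁/V₂)^(n−1) = 361×(7.46)^0.46 = 910 K; P₂ = P₁(V₁/V₂)^n = 5470 kPa.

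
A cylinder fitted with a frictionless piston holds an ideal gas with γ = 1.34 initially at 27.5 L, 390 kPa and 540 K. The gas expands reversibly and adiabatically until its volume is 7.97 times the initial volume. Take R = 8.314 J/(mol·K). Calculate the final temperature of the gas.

Adiabatic: TV^(γ−1) = const ⇒ T₂ = 540×(0.125)^0.340 = 267 K; PV^γ = const ⇒ P₂ = 24.2 kPa.

267 K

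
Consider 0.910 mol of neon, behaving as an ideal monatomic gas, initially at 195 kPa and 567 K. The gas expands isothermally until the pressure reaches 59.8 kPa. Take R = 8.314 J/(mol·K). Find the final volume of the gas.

V₁ = nRT₁/P₁ = 0.910×8.314×567/195 = 22.0 L.
Isothermal: T stays 567 K; PV = const ⇒ V₂ = 71.7 L, P₂ = 59.8 kPa.

71.7 L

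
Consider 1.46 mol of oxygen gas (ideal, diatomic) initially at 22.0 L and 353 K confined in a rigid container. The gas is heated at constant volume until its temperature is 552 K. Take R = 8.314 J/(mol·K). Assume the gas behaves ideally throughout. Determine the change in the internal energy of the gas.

6040 J

P₁ = nRT₁/V₁ = 1.46×8.314×353/22.0 = 195 kPa.
Isochoric: V stays 22.0 L; P/T = const ⇒ T₂ = 552 K, P₂ = 305 kPa.
For an ideal gas ΔU = nCvΔT with Cv = (5/2)R = 20.8 J/(mol·K).
ΔU = 1.46×20.8×(552−353) = 6040 J.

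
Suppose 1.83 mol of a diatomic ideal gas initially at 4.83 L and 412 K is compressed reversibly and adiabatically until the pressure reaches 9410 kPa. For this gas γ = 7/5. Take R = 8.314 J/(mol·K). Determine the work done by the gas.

P₁ = nRT₁/V₁ = 1.83×8.314×412/4.83 = 1300 kPa.
Adiabatic: T₂/T₁ = (P₂/P₁)^((γ−1)/γ) ⇒ T₂ = 412×(7.25)^0.286 = 726 K; V₂ = 1.17 L.
ΔU = nCvΔT = 1.83×20.8×(726−412) = 11900 J.
Q = 0 for an adiabatic process, so W = −ΔU = -11900 J.

-11900 J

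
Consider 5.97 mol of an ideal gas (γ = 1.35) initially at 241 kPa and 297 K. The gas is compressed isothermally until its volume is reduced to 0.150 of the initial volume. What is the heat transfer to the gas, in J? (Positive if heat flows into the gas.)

-28000 J

V₁ = nRT₁/P₁ = 5.97×8.314×297/241 = 61.2 L.
Isothermal: T stays 297 K; PV = const ⇒ V₂ = 9.18 L, P₂ = 1610 kPa.
ΔU = 0 (ideal gas, T constant).
W = nRT ln(V₂/V₁) = 5.97×8.314×297×ln(0.150) = -28000 J.
Q = ΔU + W = -28000 J.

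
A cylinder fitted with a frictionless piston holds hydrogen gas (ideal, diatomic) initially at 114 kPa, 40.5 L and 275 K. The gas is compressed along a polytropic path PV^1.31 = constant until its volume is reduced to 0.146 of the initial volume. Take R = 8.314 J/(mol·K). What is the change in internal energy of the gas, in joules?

9420 J

n = P₁V₁/(RT₁) = 114×40.5/(8.314×275) = 2.02 mol.
Polytropic n=1.31: T₂ = T₁(V₁/V₂)^(n−1) = 275×(6.85)^0.31 = 499 K; P₂ = P₁(V₁/V₂)^n = 1420 kPa.
For an ideal gas ΔU = nCvΔT with Cv = (5/2)R = 20.8 J/(mol·K).
ΔU = 2.02×20.8×(499−275) = 9420 J.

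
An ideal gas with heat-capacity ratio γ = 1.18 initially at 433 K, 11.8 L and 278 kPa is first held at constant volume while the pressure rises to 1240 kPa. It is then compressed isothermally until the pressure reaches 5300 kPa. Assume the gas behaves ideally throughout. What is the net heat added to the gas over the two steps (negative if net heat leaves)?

n = P₁V₁/(RT₁) = 278×11.8/(8.314×433) = 0.911 mol.
Step 1 — Isochoric: V stays 11.8 L; P/T = const ⇒ T₂ = 1930 K, P₂ = 1240 kPa.
W = 0 (no volume change).
ΔU = nCvΔT = 0.911×46.2×(1930−433) = 63100 J.
Q = ΔU = 63100 J.
State after step 1: P = 1240 kPa, V = 11.8 L, T = 1930 K.
Step 2 — Isothermal: T stays 1930 K; PV = const ⇒ V₂ = 2.76 L, P₂ = 5300 kPa.
ΔU = 0 (ideal gas, T constant).
W = nRT ln(V₂/V₁) = 0.911×8.314×1930×ln(0.234) = -21300 J.
Q = ΔU + W = -21300 J.
Net over both steps: W = -21300 J, Q = 41800 J, ΔU = 63100 J.

41800 J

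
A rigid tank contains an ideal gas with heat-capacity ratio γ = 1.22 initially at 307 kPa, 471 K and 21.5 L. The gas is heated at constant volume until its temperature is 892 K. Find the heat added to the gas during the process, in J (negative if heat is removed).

n = P₁V₁/(RT₁) = 307×21.5/(8.314×471) = 1.69 mol.
Isochoric: V stays 21.5 L; P/T = const ⇒ T₂ = 892 K, P₂ = 581 kPa.
W = 0 (no volume change).
ΔU = nCvΔT = 1.69×37.8×(892−471) = 26800 J.
Q = ΔU = 26800 J.

26800 J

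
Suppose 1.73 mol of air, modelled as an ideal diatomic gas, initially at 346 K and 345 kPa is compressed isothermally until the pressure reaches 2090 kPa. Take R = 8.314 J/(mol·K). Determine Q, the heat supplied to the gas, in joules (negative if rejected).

V₁ = nRT₁/P₁ = 1.73×8.314×346/345 = 14.4 L.
Isothermal: T stays 346 K; PV = const ⇒ V₂ = 2.38 L, P₂ = 2090 kPa.
ΔU = 0 (ideal gas, T constant).
W = nRT ln(V₂/V₁) = 1.73×8.314×346×ln(0.165) = -8960 J.
Q = ΔU + W = -8960 J.

-8960 J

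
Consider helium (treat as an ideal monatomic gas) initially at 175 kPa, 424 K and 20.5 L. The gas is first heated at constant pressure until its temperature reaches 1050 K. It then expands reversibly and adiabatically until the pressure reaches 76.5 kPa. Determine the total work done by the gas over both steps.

9050 J

n = P₁V₁/(RT₁) = 175×20.5/(8.314×424) = 1.02 mol.
Step 1 — Isobaric: P stays 175 kPa; V/T = const ⇒ T₂ = 1050 K, V₂ = 50.8 L.
W = PΔV = 175×(50.8−20.5) kPa·L = 5300 J.
ΔU = nCvΔT = 1.02×12.5×(1050−424) = 7940 J.
Q = ΔU + W = nCpΔT = 13200 J.
State after step 1: P = 175 kPa, V = 50.8 L, T = 1050 K.
Step 2 — Adiabatic: T₂/T₁ = (P₂/P₁)^((γ−1)/γ) ⇒ T₂ = 1050×(0.437)^0.400 = 754 K; V₂ = 83.4 L.
ΔU = nCvΔT = 1.02×12.5×(754−1050) = -3760 J.
Q = 0 for an adiabatic process, so W = −ΔU = 3760 J.
Net over both steps: W = 9050 J, Q = 13200 J, ΔU = 4190 J.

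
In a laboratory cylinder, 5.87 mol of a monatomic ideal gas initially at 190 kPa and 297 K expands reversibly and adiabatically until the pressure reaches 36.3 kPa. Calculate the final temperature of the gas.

V₁ = nRT₁/P₁ = 5.87×8.314×297/190 = 76.3 L.
Adiabatic: T₂/T₁ = (P₂/P₁)^((γ−1)/γ) ⇒ T₂ = 297×(0.191)^0.400 = 153 K; V₂ = 206 L.

153 K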